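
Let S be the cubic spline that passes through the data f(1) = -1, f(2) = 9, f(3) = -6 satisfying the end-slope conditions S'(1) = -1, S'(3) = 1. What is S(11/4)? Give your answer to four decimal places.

Let M_i = S''(x_i). Step sizes h_i = 1, 1; slopes of the chords Δ_i = (y_(i+1) - y_i)/h_i = 10, -15.
  1·M_0 + 4·M_1 + 1·M_2 = 6(Δ_1 - Δ_0) = -150
Clamped end conditions give two more equations: 2h_0·M_0 + h_0·M_1 = 6(Δ_0 - S'(1)) = 66 and h_1·M_1 + 2h_1·M_2 = 6(S'(3) - Δ_1) = 96.
Solving: M_0 = 143/2, M_1 = -77, M_2 = 173/2.
On [2, 3], S(x) = 9 - 15/4·(x - 2) - 77/2·(x - 2)² + 109/4·(x - 2)³.
With (x - 2) = 3/4: S(11/4) = -1017/256.

-3.9727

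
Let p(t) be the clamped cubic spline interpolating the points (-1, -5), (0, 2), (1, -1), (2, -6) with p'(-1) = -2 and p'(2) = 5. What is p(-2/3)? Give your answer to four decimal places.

-3.9012

Let M_i = p''(x_i). Step sizes h_i = 1, 1, 1; slopes of the chords Δ_i = (y_(i+1) - y_i)/h_i = 7, -3, -5.
  1·M_0 + 4·M_1 + 1·M_2 = 6(Δ_1 - Δ_0) = -60
  1·M_1 + 4·M_2 + 1·M_3 = 6(Δ_2 - Δ_1) = -12
Clamped end conditions give two more equations: 2h_0·M_0 + h_0·M_1 = 6(Δ_0 - p'(-1)) = 54 and h_2·M_2 + 2h_2·M_3 = 6(p'(2) - Δ_2) = 60.
Solving: M_0 = 116/3, M_1 = -70/3, M_2 = -16/3, M_3 = 98/3.
On [-1, 0], p(t) = -5 - 2·(t + 1) + 58/3·(t + 1)² - 31/3·(t + 1)³.
With (t + 1) = 1/3: p(-2/3) = -316/81.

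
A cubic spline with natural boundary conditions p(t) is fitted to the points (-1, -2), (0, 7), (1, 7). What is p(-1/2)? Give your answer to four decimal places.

3.3438

Put m_i = p'' at the i-th knot. Here h = (1, 1) and Δ = (9, 0), so the interior equations h_(i-1)·m_(i-1) + 2(h_(i-1)+h_i)·m_i + h_i·m_(i+1) = 6(Δ_i − Δ_(i-1)) read
  1·m_0 + 4·m_1 + 1·m_2 = 6(Δ_1 - Δ_0) = -54
Natural end conditions: m_0 = m_2 = 0.
Solving the tridiagonal system: m_0 = 0, m_1 = -27/2, m_2 = 0.
On [-1, 0], p(t) = -2 + 45/4·(t + 1) + 0·(t + 1)² - 9/4·(t + 1)³.
With (t + 1) = 1/2: p(-1/2) = 107/32.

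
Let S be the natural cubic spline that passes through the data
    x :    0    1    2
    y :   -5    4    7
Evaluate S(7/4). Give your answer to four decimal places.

With M_i denoting the second derivative at x_i, h_i = 1, 1, and Δ_i = (y_(i+1) − y_i)/h_i = 9, 3:
  1·M_0 + 4·M_1 + 1·M_2 = 6(Δ_1 - Δ_0) = -36
Natural end conditions: M_0 = M_2 = 0.
Solving the tridiagonal system: M_0 = 0, M_1 = -9, M_2 = 0.
On [1, 2], S(x) = 4 + 6·(x - 1) - 9/2·(x - 1)² + 3/2·(x - 1)³.
With (x - 1) = 3/4: S(7/4) = 845/128.

6.6016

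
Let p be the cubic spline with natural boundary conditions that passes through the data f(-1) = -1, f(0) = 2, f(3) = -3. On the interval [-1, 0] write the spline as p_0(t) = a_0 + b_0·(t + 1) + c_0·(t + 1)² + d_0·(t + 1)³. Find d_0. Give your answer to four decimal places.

With m_i denoting the second derivative at x_i, h_i = 1, 3, and Δ_i = (y_(i+1) − y_i)/h_i = 3, -5/3:
  1·m_0 + 8·m_1 + 3·m_2 = 6(Δ_1 - Δ_0) = -28
Natural end conditions: m_0 = m_2 = 0.
Forward elimination and back-substitution give m_0 = 0, m_1 = -7/2, m_2 = 0.
On [-1, 0], with p_0(t) = a_0 + b_0·(t + 1) + c_0·(t + 1)² + d_0·(t + 1)³: c_0 = m_0/2 = 0, d_0 = (m_1 - m_0)/(6h_0) = -7/12, b_0 = Δ_0 - h_0(2m_0 + m_1)/6 = 43/12.

-0.5833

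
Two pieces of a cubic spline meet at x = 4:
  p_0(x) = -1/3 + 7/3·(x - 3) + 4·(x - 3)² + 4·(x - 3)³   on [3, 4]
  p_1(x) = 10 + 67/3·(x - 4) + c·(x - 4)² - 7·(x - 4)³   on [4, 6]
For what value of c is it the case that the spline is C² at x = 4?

16

p_0''(x) = 8 + 24·(x - 3), so p_0''(4) = 32. On the right, p_1''(4) = 2c, so c = 16.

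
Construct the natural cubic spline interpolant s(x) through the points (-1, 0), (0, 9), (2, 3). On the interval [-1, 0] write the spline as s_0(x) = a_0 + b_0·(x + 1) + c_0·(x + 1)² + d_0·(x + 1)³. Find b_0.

Write σ_i for s''(x_i). With h_i = 1, 2 and divided differences Δ_i = 9, -3, the continuity of s' gives the tridiagonal system
  1·σ_0 + 6·σ_1 + 2·σ_2 = 6(Δ_1 - Δ_0) = -72
Natural end conditions: σ_0 = σ_2 = 0.
Forward elimination and back-substitution give σ_0 = 0, σ_1 = -12, σ_2 = 0.
On [-1, 0], with s_0(x) = a_0 + b_0·(x + 1) + c_0·(x + 1)² + d_0·(x + 1)³: c_0 = σ_0/2 = 0, d_0 = (σ_1 - σ_0)/(6h_0) = -2, b_0 = Δ_0 - h_0(2σ_0 + σ_1)/6 = 11.

11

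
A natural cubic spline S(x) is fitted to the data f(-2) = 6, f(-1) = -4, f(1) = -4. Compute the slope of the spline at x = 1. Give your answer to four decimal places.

3.3333

Let m_i = S''(x_i). Step sizes h_i = 1, 2; slopes of the chords Δ_i = (y_(i+1) - y_i)/h_i = -10, 0.
  1·m_0 + 6·m_1 + 2·m_2 = 6(Δ_1 - Δ_0) = 60
Natural end conditions: m_0 = m_2 = 0.
Forward elimination and back-substitution give m_0 = 0, m_1 = 10, m_2 = 0.
On [-1, 1], S'(x) = b_1 + 2c_1·(x + 1) + 3d_1·(x + 1)² with b_1 = Δ_1 - h_1(2m_1 + m_2)/6 = -20/3, c_1 = m_1/2 = 5, d_1 = (m_2 - m_1)/(6h_1) = -5/6. So S'(1) = 10/3.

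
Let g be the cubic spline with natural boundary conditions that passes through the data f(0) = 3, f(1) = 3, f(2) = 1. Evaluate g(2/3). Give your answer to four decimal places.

Let M_i = g''(x_i). Step sizes h_i = 1, 1; slopes of the chords Δ_i = (y_(i+1) - y_i)/h_i = 0, -2.
  1·M_0 + 4·M_1 + 1·M_2 = 6(Δ_1 - Δ_0) = -12
Natural end conditions: M_0 = M_2 = 0.
Hence M_0 = 0, M_1 = -3, M_2 = 0.
On [0, 1], g(t) = 3 + 1/2·t + 0·t² - 1/2·t³.
With t = 2/3: g(2/3) = 86/27.

3.1852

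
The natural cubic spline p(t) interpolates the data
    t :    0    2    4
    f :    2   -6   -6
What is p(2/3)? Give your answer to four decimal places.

-1.2593

Put M_i = p'' at the i-th knot. Here h = (2, 2) and Δ = (-4, 0), so the interior equations h_(i-1)·M_(i-1) + 2(h_(i-1)+h_i)·M_i + h_i·M_(i+1) = 6(Δ_i − Δ_(i-1)) read
  2·M_0 + 8·M_1 + 2·M_2 = 6(Δ_1 - Δ_0) = 24
Natural end conditions: M_0 = M_2 = 0.
Solving the tridiagonal system: M_0 = 0, M_1 = 3, M_2 = 0.
On [0, 2], p(t) = 2 - 5·t + 0·t² + 1/4·t³.
With t = 2/3: p(2/3) = -34/27.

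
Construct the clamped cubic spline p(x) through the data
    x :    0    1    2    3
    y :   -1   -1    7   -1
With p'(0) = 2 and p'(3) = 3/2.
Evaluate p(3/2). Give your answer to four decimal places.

Put m_i = p'' at the i-th knot. Here h = (1, 1, 1) and Δ = (0, 8, -8), so the interior equations h_(i-1)·m_(i-1) + 2(h_(i-1)+h_i)·m_i + h_i·m_(i+1) = 6(Δ_i − Δ_(i-1)) read
  1·m_0 + 4·m_1 + 1·m_2 = 6(Δ_1 - Δ_0) = 48
  1·m_1 + 4·m_2 + 1·m_3 = 6(Δ_2 - Δ_1) = -96
Clamped end conditions give two more equations: 2h_0·m_0 + h_0·m_1 = 6(Δ_0 - p'(0)) = -12 and h_2·m_2 + 2h_2·m_3 = 6(p'(3) - Δ_2) = 57.
Solving: m_0 = -299/15, m_1 = 418/15, m_2 = -653/15, m_3 = 754/15.
On [1, 2], p(x) = -1 + 179/30·(x - 1) + 209/15·(x - 1)² - 119/10·(x - 1)³.
With (x - 1) = 1/2: p(3/2) = 191/48.

3.9792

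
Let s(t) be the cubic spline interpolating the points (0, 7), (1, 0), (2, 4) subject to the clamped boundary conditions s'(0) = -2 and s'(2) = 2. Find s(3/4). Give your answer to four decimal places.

1.3164

Let σ_i = s''(x_i). Step sizes h_i = 1, 1; slopes of the chords Δ_i = (y_(i+1) - y_i)/h_i = -7, 4.
  1·σ_0 + 4·σ_1 + 1·σ_2 = 6(Δ_1 - Δ_0) = 66
Clamped end conditions give two more equations: 2h_0·σ_0 + h_0·σ_1 = 6(Δ_0 - s'(0)) = -30 and h_1·σ_1 + 2h_1·σ_2 = 6(s'(2) - Δ_1) = -12.
Solving the tridiagonal system: σ_0 = -59/2, σ_1 = 29, σ_2 = -41/2.
On [0, 1], s(t) = 7 - 2·t - 59/4·t² + 39/4·t³.
With t = 3/4: s(3/4) = 337/256.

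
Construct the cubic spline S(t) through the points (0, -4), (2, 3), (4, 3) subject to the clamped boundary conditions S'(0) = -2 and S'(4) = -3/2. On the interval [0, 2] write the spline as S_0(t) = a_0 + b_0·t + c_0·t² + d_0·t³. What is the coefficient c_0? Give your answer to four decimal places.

With σ_i denoting the second derivative at x_i, h_i = 2, 2, and Δ_i = (y_(i+1) − y_i)/h_i = 7/2, 0:
  2·σ_0 + 8·σ_1 + 2·σ_2 = 6(Δ_1 - Δ_0) = -21
Clamped end conditions give two more equations: 2h_0·σ_0 + h_0·σ_1 = 6(Δ_0 - S'(0)) = 33 and h_1·σ_1 + 2h_1·σ_2 = 6(S'(4) - Δ_1) = -9.
Solving the tridiagonal system: σ_0 = 11, σ_1 = -11/2, σ_2 = 1/2.
On [0, 2], with S_0(t) = a_0 + b_0·t + c_0·t² + d_0·t³: c_0 = σ_0/2 = 11/2, d_0 = (σ_1 - σ_0)/(6h_0) = -11/8, b_0 = Δ_0 - h_0(2σ_0 + σ_1)/6 = -2.

5.5000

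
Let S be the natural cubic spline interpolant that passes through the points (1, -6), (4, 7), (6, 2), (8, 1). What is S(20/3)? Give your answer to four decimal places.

Put M_i = S'' at the i-th knot. Here h = (3, 2, 2) and Δ = (13/3, -5/2, -1/2), so the interior equations h_(i-1)·M_(i-1) + 2(h_(i-1)+h_i)·M_i + h_i·M_(i+1) = 6(Δ_i − Δ_(i-1)) read
  3·M_0 + 10·M_1 + 2·M_2 = 6(Δ_1 - Δ_0) = -41
  2·M_1 + 8·M_2 + 2·M_3 = 6(Δ_2 - Δ_1) = 12
Natural end conditions: M_0 = M_3 = 0.
Hence M_0 = 0, M_1 = -88/19, M_2 = 101/38, M_3 = 0.
On [6, 8], S(x) = 2 - 259/114·(x - 6) + 101/76·(x - 6)² - 101/456·(x - 6)³.
With (x - 6) = 2/3: S(20/3) = 1555/1539.

1.0104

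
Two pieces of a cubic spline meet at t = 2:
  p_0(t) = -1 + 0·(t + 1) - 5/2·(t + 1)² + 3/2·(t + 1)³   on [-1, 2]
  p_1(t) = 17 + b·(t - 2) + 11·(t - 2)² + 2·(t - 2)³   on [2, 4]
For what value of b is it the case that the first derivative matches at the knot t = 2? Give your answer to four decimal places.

25.5000

p_0'(t) = 0 - 5·(t + 1) + 9/2·(t + 1)², so p_0'(2) = 51/2. On the right, p_1'(2) = b, so b = 51/2.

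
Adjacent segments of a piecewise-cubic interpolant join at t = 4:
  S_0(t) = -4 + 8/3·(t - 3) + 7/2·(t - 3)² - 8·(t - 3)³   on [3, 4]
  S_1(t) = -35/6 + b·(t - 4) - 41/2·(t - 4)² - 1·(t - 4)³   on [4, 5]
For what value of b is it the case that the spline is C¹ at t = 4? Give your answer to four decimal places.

S_0'(t) = 8/3 + 7·(t - 3) - 24·(t - 3)², so S_0'(4) = -43/3. On the right, S_1'(4) = b, so b = -43/3.

-14.3333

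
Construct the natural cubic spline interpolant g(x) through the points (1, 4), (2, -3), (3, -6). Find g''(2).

Write M_i for g''(x_i). With h_i = 1, 1 and divided differences Δ_i = -7, -3, the continuity of g' gives the tridiagonal system
  1·M_0 + 4·M_1 + 1·M_2 = 6(Δ_1 - Δ_0) = 24
Natural end conditions: M_0 = M_2 = 0.
Hence M_0 = 0, M_1 = 6, M_2 = 0.

6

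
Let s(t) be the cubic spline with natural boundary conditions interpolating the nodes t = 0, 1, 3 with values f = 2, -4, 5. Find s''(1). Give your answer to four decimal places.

10.5000

With σ_i denoting the second derivative at x_i, h_i = 1, 2, and Δ_i = (y_(i+1) − y_i)/h_i = -6, 9/2:
  1·σ_0 + 6·σ_1 + 2·σ_2 = 6(Δ_1 - Δ_0) = 63
Natural end conditions: σ_0 = σ_2 = 0.
Forward elimination and back-substitution give σ_0 = 0, σ_1 = 21/2, σ_2 = 0.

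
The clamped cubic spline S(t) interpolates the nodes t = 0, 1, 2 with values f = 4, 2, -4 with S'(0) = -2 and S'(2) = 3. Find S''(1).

-17

Write σ_i for S''(x_i). With h_i = 1, 1 and divided differences Δ_i = -2, -6, the continuity of S' gives the tridiagonal system
  1·σ_0 + 4·σ_1 + 1·σ_2 = 6(Δ_1 - Δ_0) = -24
Clamped end conditions give two more equations: 2h_0·σ_0 + h_0·σ_1 = 6(Δ_0 - S'(0)) = 0 and h_1·σ_1 + 2h_1·σ_2 = 6(S'(2) - Δ_1) = 54.
Solving: σ_0 = 17/2, σ_1 = -17, σ_2 = 71/2.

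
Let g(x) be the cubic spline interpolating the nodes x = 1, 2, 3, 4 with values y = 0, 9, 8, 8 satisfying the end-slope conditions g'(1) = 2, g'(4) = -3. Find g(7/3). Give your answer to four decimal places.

9.7185

With m_i denoting the second derivative at x_i, h_i = 1, 1, 1, and Δ_i = (y_(i+1) − y_i)/h_i = 9, -1, 0:
  1·m_0 + 4·m_1 + 1·m_2 = 6(Δ_1 - Δ_0) = -60
  1·m_1 + 4·m_2 + 1·m_3 = 6(Δ_2 - Δ_1) = 6
Clamped end conditions give two more equations: 2h_0·m_0 + h_0·m_1 = 6(Δ_0 - g'(1)) = 42 and h_2·m_2 + 2h_2·m_3 = 6(g'(4) - Δ_2) = -18.
Solving the tridiagonal system: m_0 = 514/15, m_1 = -398/15, m_2 = 178/15, m_3 = -224/15.
On [2, 3], g(x) = 9 + 88/15·(x - 2) - 199/15·(x - 2)² + 32/5·(x - 2)³.
With (x - 2) = 1/3: g(7/3) = 1312/135.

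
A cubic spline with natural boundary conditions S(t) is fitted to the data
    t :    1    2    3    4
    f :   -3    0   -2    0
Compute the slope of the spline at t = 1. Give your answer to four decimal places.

4.6000

With M_i denoting the second derivative at x_i, h_i = 1, 1, 1, and Δ_i = (y_(i+1) − y_i)/h_i = 3, -2, 2:
  1·M_0 + 4·M_1 + 1·M_2 = 6(Δ_1 - Δ_0) = -30
  1·M_1 + 4·M_2 + 1·M_3 = 6(Δ_2 - Δ_1) = 24
Natural end conditions: M_0 = M_3 = 0.
Forward elimination and back-substitution give M_0 = 0, M_1 = -48/5, M_2 = 42/5, M_3 = 0.
On [1, 2], S'(t) = b_0 + 2c_0·(t - 1) + 3d_0·(t - 1)² with b_0 = Δ_0 - h_0(2M_0 + M_1)/6 = 23/5, c_0 = M_0/2 = 0, d_0 = (M_1 - M_0)/(6h_0) = -8/5. So S'(1) = 23/5.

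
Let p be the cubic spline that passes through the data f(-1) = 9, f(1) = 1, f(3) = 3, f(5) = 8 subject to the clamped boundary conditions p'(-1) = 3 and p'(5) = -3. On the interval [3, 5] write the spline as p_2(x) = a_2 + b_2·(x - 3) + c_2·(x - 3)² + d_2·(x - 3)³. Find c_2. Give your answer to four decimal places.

Write σ_i for p''(x_i). With h_i = 2, 2, 2 and divided differences Δ_i = -4, 1, 5/2, the continuity of p' gives the tridiagonal system
  2·σ_0 + 8·σ_1 + 2·σ_2 = 6(Δ_1 - Δ_0) = 30
  2·σ_1 + 8·σ_2 + 2·σ_3 = 6(Δ_2 - Δ_1) = 9
Clamped end conditions give two more equations: 2h_0·σ_0 + h_0·σ_1 = 6(Δ_0 - p'(-1)) = -42 and h_2·σ_2 + 2h_2·σ_3 = 6(p'(5) - Δ_2) = -33.
Solving the tridiagonal system: σ_0 = -139/10, σ_1 = 34/5, σ_2 = 17/10, σ_3 = -91/10.
On [3, 5], with p_2(x) = a_2 + b_2·(x - 3) + c_2·(x - 3)² + d_2·(x - 3)³: c_2 = σ_2/2 = 17/20, d_2 = (σ_3 - σ_2)/(6h_2) = -9/10, b_2 = Δ_2 - h_2(2σ_2 + σ_3)/6 = 22/5.

0.8500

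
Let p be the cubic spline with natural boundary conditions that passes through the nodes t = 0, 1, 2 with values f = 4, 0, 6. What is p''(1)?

15

Write M_i for p''(x_i). With h_i = 1, 1 and divided differences Δ_i = -4, 6, the continuity of p' gives the tridiagonal system
  1·M_0 + 4·M_1 + 1·M_2 = 6(Δ_1 - Δ_0) = 60
Natural end conditions: M_0 = M_2 = 0.
Solving: M_0 = 0, M_1 = 15, M_2 = 0.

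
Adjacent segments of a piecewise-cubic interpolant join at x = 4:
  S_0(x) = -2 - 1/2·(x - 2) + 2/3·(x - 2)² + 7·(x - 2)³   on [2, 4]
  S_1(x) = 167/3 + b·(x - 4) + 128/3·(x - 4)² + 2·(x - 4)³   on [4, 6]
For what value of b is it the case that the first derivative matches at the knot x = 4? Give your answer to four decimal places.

86.1667

S_0'(x) = -1/2 + 4/3·(x - 2) + 21·(x - 2)², so S_0'(4) = 517/6. On the right, S_1'(4) = b, so b = 517/6.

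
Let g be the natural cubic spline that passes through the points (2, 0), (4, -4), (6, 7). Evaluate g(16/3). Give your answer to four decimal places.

With σ_i denoting the second derivative at x_i, h_i = 2, 2, and Δ_i = (y_(i+1) − y_i)/h_i = -2, 11/2:
  2·σ_0 + 8·σ_1 + 2·σ_2 = 6(Δ_1 - Δ_0) = 45
Natural end conditions: σ_0 = σ_2 = 0.
Solving the tridiagonal system: σ_0 = 0, σ_1 = 45/8, σ_2 = 0.
On [4, 6], g(x) = -4 + 7/4·(x - 4) + 45/16·(x - 4)² - 15/32·(x - 4)³.
With (x - 4) = 4/3: g(16/3) = 20/9.

2.2222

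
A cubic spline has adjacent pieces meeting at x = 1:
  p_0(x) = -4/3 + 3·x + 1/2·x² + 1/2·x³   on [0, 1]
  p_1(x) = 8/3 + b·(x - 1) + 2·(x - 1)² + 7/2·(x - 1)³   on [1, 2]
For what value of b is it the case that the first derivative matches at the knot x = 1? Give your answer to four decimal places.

5.5000

p_0'(x) = 3 + 1·x + 3/2·x², so p_0'(1) = 11/2. On the right, p_1'(1) = b, so b = 11/2.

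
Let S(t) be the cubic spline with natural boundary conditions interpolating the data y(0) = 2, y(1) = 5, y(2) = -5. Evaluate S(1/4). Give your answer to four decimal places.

Put m_i = S'' at the i-th knot. Here h = (1, 1) and Δ = (3, -10), so the interior equations h_(i-1)·m_(i-1) + 2(h_(i-1)+h_i)·m_i + h_i·m_(i+1) = 6(Δ_i − Δ_(i-1)) read
  1·m_0 + 4·m_1 + 1·m_2 = 6(Δ_1 - Δ_0) = -78
Natural end conditions: m_0 = m_2 = 0.
Solving the tridiagonal system: m_0 = 0, m_1 = -39/2, m_2 = 0.
On [0, 1], S(t) = 2 + 25/4·t + 0·t² - 13/4·t³.
With t = 1/4: S(1/4) = 899/256.

3.5117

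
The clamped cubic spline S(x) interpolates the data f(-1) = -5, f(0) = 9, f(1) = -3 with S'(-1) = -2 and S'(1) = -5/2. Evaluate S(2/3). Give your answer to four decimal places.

Put m_i = S'' at the i-th knot. Here h = (1, 1) and Δ = (14, -12), so the interior equations h_(i-1)·m_(i-1) + 2(h_(i-1)+h_i)·m_i + h_i·m_(i+1) = 6(Δ_i − Δ_(i-1)) read
  1·m_0 + 4·m_1 + 1·m_2 = 6(Δ_1 - Δ_0) = -156
Clamped end conditions give two more equations: 2h_0·m_0 + h_0·m_1 = 6(Δ_0 - S'(-1)) = 96 and h_1·m_1 + 2h_1·m_2 = 6(S'(1) - Δ_1) = 57.
Solving: m_0 = 347/4, m_1 = -155/2, m_2 = 269/4.
On [0, 1], S(x) = 9 + 21/8·x - 155/4·x² + 193/8·x³.
With x = 2/3: S(2/3) = 73/108.

0.6759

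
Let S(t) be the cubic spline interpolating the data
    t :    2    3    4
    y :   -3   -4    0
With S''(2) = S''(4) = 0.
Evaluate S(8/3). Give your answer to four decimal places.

-4.1296

Write M_i for S''(x_i). With h_i = 1, 1 and divided differences Δ_i = -1, 4, the continuity of S' gives the tridiagonal system
  1·M_0 + 4·M_1 + 1·M_2 = 6(Δ_1 - Δ_0) = 30
Natural end conditions: M_0 = M_2 = 0.
Solving the tridiagonal system: M_0 = 0, M_1 = 15/2, M_2 = 0.
On [2, 3], S(t) = -3 - 9/4·(t - 2) + 0·(t - 2)² + 5/4·(t - 2)³.
With (t - 2) = 2/3: S(8/3) = -223/54.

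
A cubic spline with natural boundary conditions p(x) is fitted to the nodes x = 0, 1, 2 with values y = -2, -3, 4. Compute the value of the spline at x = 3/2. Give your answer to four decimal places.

-0.2500

Put σ_i = p'' at the i-th knot. Here h = (1, 1) and Δ = (-1, 7), so the interior equations h_(i-1)·σ_(i-1) + 2(h_(i-1)+h_i)·σ_i + h_i·σ_(i+1) = 6(Δ_i − Δ_(i-1)) read
  1·σ_0 + 4·σ_1 + 1·σ_2 = 6(Δ_1 - Δ_0) = 48
Natural end conditions: σ_0 = σ_2 = 0.
Solving: σ_0 = 0, σ_1 = 12, σ_2 = 0.
On [1, 2], p(x) = -3 + 3·(x - 1) + 6·(x - 1)² - 2·(x - 1)³.
With (x - 1) = 1/2: p(3/2) = -1/4.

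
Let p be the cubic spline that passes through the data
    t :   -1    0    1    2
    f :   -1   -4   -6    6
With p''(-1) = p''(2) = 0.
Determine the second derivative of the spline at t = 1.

Let m_i = p''(x_i). Step sizes h_i = 1, 1, 1; slopes of the chords Δ_i = (y_(i+1) - y_i)/h_i = -3, -2, 12.
  1·m_0 + 4·m_1 + 1·m_2 = 6(Δ_1 - Δ_0) = 6
  1·m_1 + 4·m_2 + 1·m_3 = 6(Δ_2 - Δ_1) = 84
Natural end conditions: m_0 = m_3 = 0.
Hence m_0 = 0, m_1 = -4, m_2 = 22, m_3 = 0.

22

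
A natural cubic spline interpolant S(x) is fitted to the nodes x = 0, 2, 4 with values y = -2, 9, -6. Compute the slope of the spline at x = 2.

Let m_i = S''(x_i). Step sizes h_i = 2, 2; slopes of the chords Δ_i = (y_(i+1) - y_i)/h_i = 11/2, -15/2.
  2·m_0 + 8·m_1 + 2·m_2 = 6(Δ_1 - Δ_0) = -78
Natural end conditions: m_0 = m_2 = 0.
Solving: m_0 = 0, m_1 = -39/4, m_2 = 0.
On [2, 4], S'(x) = b_1 + 2c_1·(x - 2) + 3d_1·(x - 2)² with b_1 = Δ_1 - h_1(2m_1 + m_2)/6 = -1, c_1 = m_1/2 = -39/8, d_1 = (m_2 - m_1)/(6h_1) = 13/16. So S'(2) = -1.

-1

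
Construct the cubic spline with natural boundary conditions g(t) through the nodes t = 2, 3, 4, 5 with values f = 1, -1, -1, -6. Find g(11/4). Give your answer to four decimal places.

-0.7844

Put m_i = g'' at the i-th knot. Here h = (1, 1, 1) and Δ = (-2, 0, -5), so the interior equations h_(i-1)·m_(i-1) + 2(h_(i-1)+h_i)·m_i + h_i·m_(i+1) = 6(Δ_i − Δ_(i-1)) read
  1·m_0 + 4·m_1 + 1·m_2 = 6(Δ_1 - Δ_0) = 12
  1·m_1 + 4·m_2 + 1·m_3 = 6(Δ_2 - Δ_1) = -30
Natural end conditions: m_0 = m_3 = 0.
Solving: m_0 = 0, m_1 = 26/5, m_2 = -44/5, m_3 = 0.
On [2, 3], g(t) = 1 - 43/15·(t - 2) + 0·(t - 2)² + 13/15·(t - 2)³.
With (t - 2) = 3/4: g(11/4) = -251/320.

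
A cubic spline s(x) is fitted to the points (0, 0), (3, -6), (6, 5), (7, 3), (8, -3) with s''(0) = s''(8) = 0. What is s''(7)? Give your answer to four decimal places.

-4.6964

Put σ_i = s'' at the i-th knot. Here h = (3, 3, 1, 1) and Δ = (-2, 11/3, -2, -6), so the interior equations h_(i-1)·σ_(i-1) + 2(h_(i-1)+h_i)·σ_i + h_i·σ_(i+1) = 6(Δ_i − Δ_(i-1)) read
  3·σ_0 + 12·σ_1 + 3·σ_2 = 6(Δ_1 - Δ_0) = 34
  3·σ_1 + 8·σ_2 + 1·σ_3 = 6(Δ_2 - Δ_1) = -34
  1·σ_2 + 4·σ_3 + 1·σ_4 = 6(Δ_3 - Δ_2) = -24
Natural end conditions: σ_0 = σ_4 = 0.
Forward elimination and back-substitution give σ_0 = 0, σ_1 = 695/168, σ_2 = -73/14, σ_3 = -263/56, σ_4 = 0.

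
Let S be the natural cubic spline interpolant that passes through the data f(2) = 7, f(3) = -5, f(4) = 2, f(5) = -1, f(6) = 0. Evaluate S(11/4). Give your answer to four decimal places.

Put M_i = S'' at the i-th knot. Here h = (1, 1, 1, 1) and Δ = (-12, 7, -3, 1), so the interior equations h_(i-1)·M_(i-1) + 2(h_(i-1)+h_i)·M_i + h_i·M_(i+1) = 6(Δ_i − Δ_(i-1)) read
  1·M_0 + 4·M_1 + 1·M_2 = 6(Δ_1 - Δ_0) = 114
  1·M_1 + 4·M_2 + 1·M_3 = 6(Δ_2 - Δ_1) = -60
  1·M_2 + 4·M_3 + 1·M_4 = 6(Δ_3 - Δ_2) = 24
Natural end conditions: M_0 = M_4 = 0.
Forward elimination and back-substitution give M_0 = 0, M_1 = 141/4, M_2 = -27, M_3 = 51/4, M_4 = 0.
On [2, 3], S(x) = 7 - 143/8·(x - 2) + 0·(x - 2)² + 47/8·(x - 2)³.
With (x - 2) = 3/4: S(11/4) = -2011/512.

-3.9277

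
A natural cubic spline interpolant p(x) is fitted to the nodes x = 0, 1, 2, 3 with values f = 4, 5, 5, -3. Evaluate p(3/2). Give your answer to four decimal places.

5.6750

With m_i denoting the second derivative at x_i, h_i = 1, 1, 1, and Δ_i = (y_(i+1) − y_i)/h_i = 1, 0, -8:
  1·m_0 + 4·m_1 + 1·m_2 = 6(Δ_1 - Δ_0) = -6
  1·m_1 + 4·m_2 + 1·m_3 = 6(Δ_2 - Δ_1) = -48
Natural end conditions: m_0 = m_3 = 0.
Solving the tridiagonal system: m_0 = 0, m_1 = 8/5, m_2 = -62/5, m_3 = 0.
On [1, 2], p(x) = 5 + 23/15·(x - 1) + 4/5·(x - 1)² - 7/3·(x - 1)³.
With (x - 1) = 1/2: p(3/2) = 227/40.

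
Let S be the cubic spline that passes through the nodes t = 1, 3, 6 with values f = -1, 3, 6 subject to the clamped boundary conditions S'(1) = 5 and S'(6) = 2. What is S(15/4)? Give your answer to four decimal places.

3.3984

Let M_i = S''(x_i). Step sizes h_i = 2, 3; slopes of the chords Δ_i = (y_(i+1) - y_i)/h_i = 2, 1.
  2·M_0 + 10·M_1 + 3·M_2 = 6(Δ_1 - Δ_0) = -6
Clamped end conditions give two more equations: 2h_0·M_0 + h_0·M_1 = 6(Δ_0 - S'(1)) = -18 and h_1·M_1 + 2h_1·M_2 = 6(S'(6) - Δ_1) = 6.
Forward elimination and back-substitution give M_0 = -9/2, M_1 = 0, M_2 = 1.
On [3, 6], S(t) = 3 + 1/2·(t - 3) + 0·(t - 3)² + 1/18·(t - 3)³.
With (t - 3) = 3/4: S(15/4) = 435/128.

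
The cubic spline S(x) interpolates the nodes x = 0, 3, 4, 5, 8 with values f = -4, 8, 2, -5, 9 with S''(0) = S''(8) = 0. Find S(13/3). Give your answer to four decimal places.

-0.6580

Write M_i for S''(x_i). With h_i = 3, 1, 1, 3 and divided differences Δ_i = 4, -6, -7, 14/3, the continuity of S' gives the tridiagonal system
  3·M_0 + 8·M_1 + 1·M_2 = 6(Δ_1 - Δ_0) = -60
  1·M_1 + 4·M_2 + 1·M_3 = 6(Δ_2 - Δ_1) = -6
  1·M_2 + 8·M_3 + 3·M_4 = 6(Δ_3 - Δ_2) = 70
Natural end conditions: M_0 = M_4 = 0.
Forward elimination and back-substitution give M_0 = 0, M_1 = -871/120, M_2 = -29/15, M_3 = 1079/120, M_4 = 0.
On [4, 5], S(x) = 2 - 377/48·(x - 4) - 29/30·(x - 4)² + 437/240·(x - 4)³.
With (x - 4) = 1/3: S(13/3) = -533/810.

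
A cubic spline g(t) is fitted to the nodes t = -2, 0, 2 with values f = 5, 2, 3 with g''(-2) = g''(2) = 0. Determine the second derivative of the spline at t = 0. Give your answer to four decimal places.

Put σ_i = g'' at the i-th knot. Here h = (2, 2) and Δ = (-3/2, 1/2), so the interior equations h_(i-1)·σ_(i-1) + 2(h_(i-1)+h_i)·σ_i + h_i·σ_(i+1) = 6(Δ_i − Δ_(i-1)) read
  2·σ_0 + 8·σ_1 + 2·σ_2 = 6(Δ_1 - Δ_0) = 12
Natural end conditions: σ_0 = σ_2 = 0.
Forward elimination and back-substitution give σ_0 = 0, σ_1 = 3/2, σ_2 = 0.

1.5000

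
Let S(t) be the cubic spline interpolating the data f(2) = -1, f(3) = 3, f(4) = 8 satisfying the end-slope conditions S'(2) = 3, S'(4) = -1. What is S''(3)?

Let M_i = S''(x_i). Step sizes h_i = 1, 1; slopes of the chords Δ_i = (y_(i+1) - y_i)/h_i = 4, 5.
  1·M_0 + 4·M_1 + 1·M_2 = 6(Δ_1 - Δ_0) = 6
Clamped end conditions give two more equations: 2h_0·M_0 + h_0·M_1 = 6(Δ_0 - S'(2)) = 6 and h_1·M_1 + 2h_1·M_2 = 6(S'(4) - Δ_1) = -36.
Solving: M_0 = -1/2, M_1 = 7, M_2 = -43/2.

7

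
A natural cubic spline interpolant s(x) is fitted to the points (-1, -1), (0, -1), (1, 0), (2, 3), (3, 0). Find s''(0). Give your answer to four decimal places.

0.1071

Write σ_i for s''(x_i). With h_i = 1, 1, 1, 1 and divided differences Δ_i = 0, 1, 3, -3, the continuity of s' gives the tridiagonal system
  1·σ_0 + 4·σ_1 + 1·σ_2 = 6(Δ_1 - Δ_0) = 6
  1·σ_1 + 4·σ_2 + 1·σ_3 = 6(Δ_2 - Δ_1) = 12
  1·σ_2 + 4·σ_3 + 1·σ_4 = 6(Δ_3 - Δ_2) = -36
Natural end conditions: σ_0 = σ_4 = 0.
Hence σ_0 = 0, σ_1 = 3/28, σ_2 = 39/7, σ_3 = -291/28, σ_4 = 0.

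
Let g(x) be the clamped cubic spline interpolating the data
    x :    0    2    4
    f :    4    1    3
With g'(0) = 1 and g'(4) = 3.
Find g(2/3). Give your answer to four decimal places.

Let M_i = g''(x_i). Step sizes h_i = 2, 2; slopes of the chords Δ_i = (y_(i+1) - y_i)/h_i = -3/2, 1.
  2·M_0 + 8·M_1 + 2·M_2 = 6(Δ_1 - Δ_0) = 15
Clamped end conditions give two more equations: 2h_0·M_0 + h_0·M_1 = 6(Δ_0 - g'(0)) = -15 and h_1·M_1 + 2h_1·M_2 = 6(g'(4) - Δ_1) = 12.
Hence M_0 = -41/8, M_1 = 11/4, M_2 = 13/8.
On [0, 2], g(x) = 4 + 1·x - 41/16·x² + 21/32·x³.
With x = 2/3: g(2/3) = 67/18.

3.7222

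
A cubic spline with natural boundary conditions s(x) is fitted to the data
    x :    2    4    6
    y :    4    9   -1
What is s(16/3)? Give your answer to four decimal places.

With m_i denoting the second derivative at x_i, h_i = 2, 2, and Δ_i = (y_(i+1) − y_i)/h_i = 5/2, -5:
  2·m_0 + 8·m_1 + 2·m_2 = 6(Δ_1 - Δ_0) = -45
Natural end conditions: m_0 = m_2 = 0.
Solving: m_0 = 0, m_1 = -45/8, m_2 = 0.
On [4, 6], s(x) = 9 - 5/4·(x - 4) - 45/16·(x - 4)² + 15/32·(x - 4)³.
With (x - 4) = 4/3: s(16/3) = 31/9.

3.4444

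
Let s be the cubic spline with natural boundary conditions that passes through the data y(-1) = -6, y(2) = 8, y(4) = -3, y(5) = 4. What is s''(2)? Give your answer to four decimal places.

-9.2143

Let σ_i = s''(x_i). Step sizes h_i = 3, 2, 1; slopes of the chords Δ_i = (y_(i+1) - y_i)/h_i = 14/3, -11/2, 7.
  3·σ_0 + 10·σ_1 + 2·σ_2 = 6(Δ_1 - Δ_0) = -61
  2·σ_1 + 6·σ_2 + 1·σ_3 = 6(Δ_2 - Δ_1) = 75
Natural end conditions: σ_0 = σ_3 = 0.
Hence σ_0 = 0, σ_1 = -129/14, σ_2 = 109/7, σ_3 = 0.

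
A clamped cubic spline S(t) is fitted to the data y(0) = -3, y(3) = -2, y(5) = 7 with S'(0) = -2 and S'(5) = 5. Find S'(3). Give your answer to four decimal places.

3.1500

Let M_i = S''(x_i). Step sizes h_i = 3, 2; slopes of the chords Δ_i = (y_(i+1) - y_i)/h_i = 1/3, 9/2.
  3·M_0 + 10·M_1 + 2·M_2 = 6(Δ_1 - Δ_0) = 25
Clamped end conditions give two more equations: 2h_0·M_0 + h_0·M_1 = 6(Δ_0 - S'(0)) = 14 and h_1·M_1 + 2h_1·M_2 = 6(S'(5) - Δ_1) = 3.
Forward elimination and back-substitution give M_0 = 37/30, M_1 = 11/5, M_2 = -7/20.
On [3, 5], S'(t) = b_1 + 2c_1·(t - 3) + 3d_1·(t - 3)² with b_1 = Δ_1 - h_1(2M_1 + M_2)/6 = 63/20, c_1 = M_1/2 = 11/10, d_1 = (M_2 - M_1)/(6h_1) = -17/80. So S'(3) = 63/20.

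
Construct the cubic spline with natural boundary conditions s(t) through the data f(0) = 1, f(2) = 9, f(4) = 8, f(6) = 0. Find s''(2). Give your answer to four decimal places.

-2.9000

Write σ_i for s''(x_i). With h_i = 2, 2, 2 and divided differences Δ_i = 4, -1/2, -4, the continuity of s' gives the tridiagonal system
  2·σ_0 + 8·σ_1 + 2·σ_2 = 6(Δ_1 - Δ_0) = -27
  2·σ_1 + 8·σ_2 + 2·σ_3 = 6(Δ_2 - Δ_1) = -21
Natural end conditions: σ_0 = σ_3 = 0.
Solving the tridiagonal system: σ_0 = 0, σ_1 = -29/10, σ_2 = -19/10, σ_3 = 0.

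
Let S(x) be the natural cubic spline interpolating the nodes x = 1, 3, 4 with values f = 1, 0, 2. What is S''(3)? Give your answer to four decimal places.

Let m_i = S''(x_i). Step sizes h_i = 2, 1; slopes of the chords Δ_i = (y_(i+1) - y_i)/h_i = -1/2, 2.
  2·m_0 + 6·m_1 + 1·m_2 = 6(Δ_1 - Δ_0) = 15
Natural end conditions: m_0 = m_2 = 0.
Hence m_0 = 0, m_1 = 5/2, m_2 = 0.

2.5000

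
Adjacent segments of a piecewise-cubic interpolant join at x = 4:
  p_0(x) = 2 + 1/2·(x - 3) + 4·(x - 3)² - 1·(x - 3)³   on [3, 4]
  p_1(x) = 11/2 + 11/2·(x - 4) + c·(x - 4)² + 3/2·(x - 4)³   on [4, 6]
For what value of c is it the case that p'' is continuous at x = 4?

p_0''(x) = 8 - 6·(x - 3), so p_0''(4) = 2. On the right, p_1''(4) = 2c, so c = 1.

1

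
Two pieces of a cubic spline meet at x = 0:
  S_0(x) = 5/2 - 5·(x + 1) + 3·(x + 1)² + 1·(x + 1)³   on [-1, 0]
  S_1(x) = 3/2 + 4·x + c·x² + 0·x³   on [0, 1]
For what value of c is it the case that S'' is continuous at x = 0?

S_0''(x) = 6 + 6·(x + 1), so S_0''(0) = 12. On the right, S_1''(0) = 2c, so c = 6.

6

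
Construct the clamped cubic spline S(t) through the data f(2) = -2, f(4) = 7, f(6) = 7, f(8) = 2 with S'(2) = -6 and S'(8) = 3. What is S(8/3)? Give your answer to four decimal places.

-2.3185

Write m_i for S''(x_i). With h_i = 2, 2, 2 and divided differences Δ_i = 9/2, 0, -5/2, the continuity of S' gives the tridiagonal system
  2·m_0 + 8·m_1 + 2·m_2 = 6(Δ_1 - Δ_0) = -27
  2·m_1 + 8·m_2 + 2·m_3 = 6(Δ_2 - Δ_1) = -15
Clamped end conditions give two more equations: 2h_0·m_0 + h_0·m_1 = 6(Δ_0 - S'(2)) = 63 and h_2·m_2 + 2h_2·m_3 = 6(S'(8) - Δ_2) = 33.
Hence m_0 = 98/5, m_1 = -77/10, m_2 = -23/10, m_3 = 47/5.
On [2, 4], S(t) = -2 - 6·(t - 2) + 49/5·(t - 2)² - 91/40·(t - 2)³.
With (t - 2) = 2/3: S(8/3) = -313/135.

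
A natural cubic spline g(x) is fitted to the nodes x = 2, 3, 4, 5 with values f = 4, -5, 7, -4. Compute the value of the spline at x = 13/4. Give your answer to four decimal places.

With M_i denoting the second derivative at x_i, h_i = 1, 1, 1, and Δ_i = (y_(i+1) − y_i)/h_i = -9, 12, -11:
  1·M_0 + 4·M_1 + 1·M_2 = 6(Δ_1 - Δ_0) = 126
  1·M_1 + 4·M_2 + 1·M_3 = 6(Δ_2 - Δ_1) = -138
Natural end conditions: M_0 = M_3 = 0.
Solving the tridiagonal system: M_0 = 0, M_1 = 214/5, M_2 = -226/5, M_3 = 0.
On [3, 4], g(x) = -5 + 79/15·(x - 3) + 107/5·(x - 3)² - 44/3·(x - 3)³.
With (x - 3) = 1/4: g(13/4) = -103/40.

-2.5750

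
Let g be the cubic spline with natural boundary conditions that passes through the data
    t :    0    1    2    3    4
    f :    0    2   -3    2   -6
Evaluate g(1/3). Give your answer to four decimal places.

Write σ_i for g''(x_i). With h_i = 1, 1, 1, 1 and divided differences Δ_i = 2, -5, 5, -8, the continuity of g' gives the tridiagonal system
  1·σ_0 + 4·σ_1 + 1·σ_2 = 6(Δ_1 - Δ_0) = -42
  1·σ_1 + 4·σ_2 + 1·σ_3 = 6(Δ_2 - Δ_1) = 60
  1·σ_2 + 4·σ_3 + 1·σ_4 = 6(Δ_3 - Δ_2) = -78
Natural end conditions: σ_0 = σ_4 = 0.
Solving the tridiagonal system: σ_0 = 0, σ_1 = -237/14, σ_2 = 180/7, σ_3 = -363/14, σ_4 = 0.
On [0, 1], g(t) = 0 + 135/28·t + 0·t² - 79/28·t³.
With t = 1/3: g(1/3) = 284/189.

1.5026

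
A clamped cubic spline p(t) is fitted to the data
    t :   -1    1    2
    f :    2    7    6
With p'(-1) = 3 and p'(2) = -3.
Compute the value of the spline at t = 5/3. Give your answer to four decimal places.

Let M_i = p''(x_i). Step sizes h_i = 2, 1; slopes of the chords Δ_i = (y_(i+1) - y_i)/h_i = 5/2, -1.
  2·M_0 + 6·M_1 + 1·M_2 = 6(Δ_1 - Δ_0) = -21
Clamped end conditions give two more equations: 2h_0·M_0 + h_0·M_1 = 6(Δ_0 - p'(-1)) = -3 and h_1·M_1 + 2h_1·M_2 = 6(p'(2) - Δ_1) = -12.
Solving the tridiagonal system: M_0 = 3/4, M_1 = -3, M_2 = -9/2.
On [1, 2], p(t) = 7 + 3/4·(t - 1) - 3/2·(t - 1)² - 1/4·(t - 1)³.
With (t - 1) = 2/3: p(5/3) = 365/54.

6.7593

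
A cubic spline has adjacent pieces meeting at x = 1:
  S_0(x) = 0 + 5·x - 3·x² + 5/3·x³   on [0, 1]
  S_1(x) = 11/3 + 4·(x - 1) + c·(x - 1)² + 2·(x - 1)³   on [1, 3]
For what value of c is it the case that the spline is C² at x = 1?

S_0''(x) = -6 + 10·x, so S_0''(1) = 4. On the right, S_1''(1) = 2c, so c = 2.

2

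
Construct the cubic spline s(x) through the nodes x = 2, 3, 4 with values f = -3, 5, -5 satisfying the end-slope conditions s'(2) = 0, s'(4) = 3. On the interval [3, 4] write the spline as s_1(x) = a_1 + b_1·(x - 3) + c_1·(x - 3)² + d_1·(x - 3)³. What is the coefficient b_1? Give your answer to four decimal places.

Put m_i = s'' at the i-th knot. Here h = (1, 1) and Δ = (8, -10), so the interior equations h_(i-1)·m_(i-1) + 2(h_(i-1)+h_i)·m_i + h_i·m_(i+1) = 6(Δ_i − Δ_(i-1)) read
  1·m_0 + 4·m_1 + 1·m_2 = 6(Δ_1 - Δ_0) = -108
Clamped end conditions give two more equations: 2h_0·m_0 + h_0·m_1 = 6(Δ_0 - s'(2)) = 48 and h_1·m_1 + 2h_1·m_2 = 6(s'(4) - Δ_1) = 78.
Hence m_0 = 105/2, m_1 = -57, m_2 = 135/2.
On [3, 4], with s_1(x) = a_1 + b_1·(x - 3) + c_1·(x - 3)² + d_1·(x - 3)³: c_1 = m_1/2 = -57/2, d_1 = (m_2 - m_1)/(6h_1) = 83/4, b_1 = Δ_1 - h_1(2m_1 + m_2)/6 = -9/4.

-2.2500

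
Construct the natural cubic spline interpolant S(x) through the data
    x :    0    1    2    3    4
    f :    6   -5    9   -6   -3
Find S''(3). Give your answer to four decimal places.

44.0357

Let M_i = S''(x_i). Step sizes h_i = 1, 1, 1, 1; slopes of the chords Δ_i = (y_(i+1) - y_i)/h_i = -11, 14, -15, 3.
  1·M_0 + 4·M_1 + 1·M_2 = 6(Δ_1 - Δ_0) = 150
  1·M_1 + 4·M_2 + 1·M_3 = 6(Δ_2 - Δ_1) = -174
  1·M_2 + 4·M_3 + 1·M_4 = 6(Δ_3 - Δ_2) = 108
Natural end conditions: M_0 = M_4 = 0.
Solving the tridiagonal system: M_0 = 0, M_1 = 1527/28, M_2 = -477/7, M_3 = 1233/28, M_4 = 0.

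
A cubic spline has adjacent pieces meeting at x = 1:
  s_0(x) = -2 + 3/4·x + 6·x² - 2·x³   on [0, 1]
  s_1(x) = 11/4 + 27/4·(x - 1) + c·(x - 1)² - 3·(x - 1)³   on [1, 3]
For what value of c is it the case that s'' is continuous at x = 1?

0

s_0''(x) = 12 - 12·x, so s_0''(1) = 0. On the right, s_1''(1) = 2c, so c = 0.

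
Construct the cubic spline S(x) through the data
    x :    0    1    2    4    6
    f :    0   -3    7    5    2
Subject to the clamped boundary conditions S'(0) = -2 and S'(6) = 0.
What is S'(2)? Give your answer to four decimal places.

9.0238

With M_i denoting the second derivative at x_i, h_i = 1, 1, 2, 2, and Δ_i = (y_(i+1) − y_i)/h_i = -3, 10, -1, -3/2:
  1·M_0 + 4·M_1 + 1·M_2 = 6(Δ_1 - Δ_0) = 78
  1·M_1 + 6·M_2 + 2·M_3 = 6(Δ_2 - Δ_1) = -66
  2·M_2 + 8·M_3 + 2·M_4 = 6(Δ_3 - Δ_2) = -3
Clamped end conditions give two more equations: 2h_0·M_0 + h_0·M_1 = 6(Δ_0 - S'(0)) = -6 and h_3·M_3 + 2h_3·M_4 = 6(S'(6) - Δ_3) = 9.
Solving: M_0 = -1427/84, M_1 = 1175/42, M_2 = -203/12, M_3 = 79/21, M_4 = 31/84.
On [2, 4], S'(x) = b_2 + 2c_2·(x - 2) + 3d_2·(x - 2)² with b_2 = Δ_2 - h_2(2M_2 + M_3)/6 = 379/42, c_2 = M_2/2 = -203/24, d_2 = (M_3 - M_2)/(6h_2) = 193/112. So S'(2) = 379/42.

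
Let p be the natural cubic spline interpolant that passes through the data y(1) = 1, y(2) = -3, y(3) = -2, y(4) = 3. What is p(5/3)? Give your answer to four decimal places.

-2.0617

Let M_i = p''(x_i). Step sizes h_i = 1, 1, 1; slopes of the chords Δ_i = (y_(i+1) - y_i)/h_i = -4, 1, 5.
  1·M_0 + 4·M_1 + 1·M_2 = 6(Δ_1 - Δ_0) = 30
  1·M_1 + 4·M_2 + 1·M_3 = 6(Δ_2 - Δ_1) = 24
Natural end conditions: M_0 = M_3 = 0.
Hence M_0 = 0, M_1 = 32/5, M_2 = 22/5, M_3 = 0.
On [1, 2], p(x) = 1 - 76/15·(x - 1) + 0·(x - 1)² + 16/15·(x - 1)³.
With (x - 1) = 2/3: p(5/3) = -167/81.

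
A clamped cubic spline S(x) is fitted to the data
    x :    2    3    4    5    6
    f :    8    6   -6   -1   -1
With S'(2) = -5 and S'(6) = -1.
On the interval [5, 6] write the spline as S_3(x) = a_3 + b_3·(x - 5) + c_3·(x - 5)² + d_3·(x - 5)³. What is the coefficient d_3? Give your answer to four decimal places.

4.1250

Write M_i for S''(x_i). With h_i = 1, 1, 1, 1 and divided differences Δ_i = -2, -12, 5, 0, the continuity of S' gives the tridiagonal system
  1·M_0 + 4·M_1 + 1·M_2 = 6(Δ_1 - Δ_0) = -60
  1·M_1 + 4·M_2 + 1·M_3 = 6(Δ_2 - Δ_1) = 102
  1·M_2 + 4·M_3 + 1·M_4 = 6(Δ_3 - Δ_2) = -30
Clamped end conditions give two more equations: 2h_0·M_0 + h_0·M_1 = 6(Δ_0 - S'(2)) = 18 and h_3·M_3 + 2h_3·M_4 = 6(S'(6) - Δ_3) = -6.
Forward elimination and back-substitution give M_0 = 97/4, M_1 = -61/2, M_2 = 151/4, M_3 = -37/2, M_4 = 25/4.
On [5, 6], with S_3(x) = a_3 + b_3·(x - 5) + c_3·(x - 5)² + d_3·(x - 5)³: c_3 = M_3/2 = -37/4, d_3 = (M_4 - M_3)/(6h_3) = 33/8, b_3 = Δ_3 - h_3(2M_3 + M_4)/6 = 41/8.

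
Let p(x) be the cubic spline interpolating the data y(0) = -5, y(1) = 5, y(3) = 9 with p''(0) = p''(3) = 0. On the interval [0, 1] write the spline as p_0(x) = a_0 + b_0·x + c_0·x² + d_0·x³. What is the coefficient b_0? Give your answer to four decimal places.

11.3333

Put m_i = p'' at the i-th knot. Here h = (1, 2) and Δ = (10, 2), so the interior equations h_(i-1)·m_(i-1) + 2(h_(i-1)+h_i)·m_i + h_i·m_(i+1) = 6(Δ_i − Δ_(i-1)) read
  1·m_0 + 6·m_1 + 2·m_2 = 6(Δ_1 - Δ_0) = -48
Natural end conditions: m_0 = m_2 = 0.
Solving the tridiagonal system: m_0 = 0, m_1 = -8, m_2 = 0.
On [0, 1], with p_0(x) = a_0 + b_0·x + c_0·x² + d_0·x³: c_0 = m_0/2 = 0, d_0 = (m_1 - m_0)/(6h_0) = -4/3, b_0 = Δ_0 - h_0(2m_0 + m_1)/6 = 34/3.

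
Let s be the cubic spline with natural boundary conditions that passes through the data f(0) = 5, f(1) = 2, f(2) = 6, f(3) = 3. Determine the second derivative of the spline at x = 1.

14

Write M_i for s''(x_i). With h_i = 1, 1, 1 and divided differences Δ_i = -3, 4, -3, the continuity of s' gives the tridiagonal system
  1·M_0 + 4·M_1 + 1·M_2 = 6(Δ_1 - Δ_0) = 42
  1·M_1 + 4·M_2 + 1·M_3 = 6(Δ_2 - Δ_1) = -42
Natural end conditions: M_0 = M_3 = 0.
Solving: M_0 = 0, M_1 = 14, M_2 = -14, M_3 = 0.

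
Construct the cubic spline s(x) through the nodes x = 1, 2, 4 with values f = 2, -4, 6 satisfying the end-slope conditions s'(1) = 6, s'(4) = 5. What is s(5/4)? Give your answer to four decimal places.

2.2031

Put σ_i = s'' at the i-th knot. Here h = (1, 2) and Δ = (-6, 5), so the interior equations h_(i-1)·σ_(i-1) + 2(h_(i-1)+h_i)·σ_i + h_i·σ_(i+1) = 6(Δ_i − Δ_(i-1)) read
  1·σ_0 + 6·σ_1 + 2·σ_2 = 6(Δ_1 - Δ_0) = 66
Clamped end conditions give two more equations: 2h_0·σ_0 + h_0·σ_1 = 6(Δ_0 - s'(1)) = -72 and h_1·σ_1 + 2h_1·σ_2 = 6(s'(4) - Δ_1) = 0.
Forward elimination and back-substitution give σ_0 = -142/3, σ_1 = 68/3, σ_2 = -34/3.
On [1, 2], s(x) = 2 + 6·(x - 1) - 71/3·(x - 1)² + 35/3·(x - 1)³.
With (x - 1) = 1/4: s(5/4) = 141/64.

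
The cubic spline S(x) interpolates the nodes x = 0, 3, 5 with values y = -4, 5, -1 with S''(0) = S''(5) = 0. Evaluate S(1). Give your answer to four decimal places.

0.6000

Let m_i = S''(x_i). Step sizes h_i = 3, 2; slopes of the chords Δ_i = (y_(i+1) - y_i)/h_i = 3, -3.
  3·m_0 + 10·m_1 + 2·m_2 = 6(Δ_1 - Δ_0) = -36
Natural end conditions: m_0 = m_2 = 0.
Hence m_0 = 0, m_1 = -18/5, m_2 = 0.
On [0, 3], S(x) = -4 + 24/5·x + 0·x² - 1/5·x³.
With x = 1: S(1) = 3/5.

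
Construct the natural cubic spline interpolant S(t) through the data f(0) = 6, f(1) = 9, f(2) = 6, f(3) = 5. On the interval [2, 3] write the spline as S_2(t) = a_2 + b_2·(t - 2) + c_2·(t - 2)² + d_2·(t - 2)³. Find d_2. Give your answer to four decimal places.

Put σ_i = S'' at the i-th knot. Here h = (1, 1, 1) and Δ = (3, -3, -1), so the interior equations h_(i-1)·σ_(i-1) + 2(h_(i-1)+h_i)·σ_i + h_i·σ_(i+1) = 6(Δ_i − Δ_(i-1)) read
  1·σ_0 + 4·σ_1 + 1·σ_2 = 6(Δ_1 - Δ_0) = -36
  1·σ_1 + 4·σ_2 + 1·σ_3 = 6(Δ_2 - Δ_1) = 12
Natural end conditions: σ_0 = σ_3 = 0.
Solving the tridiagonal system: σ_0 = 0, σ_1 = -52/5, σ_2 = 28/5, σ_3 = 0.
On [2, 3], with S_2(t) = a_2 + b_2·(t - 2) + c_2·(t - 2)² + d_2·(t - 2)³: c_2 = σ_2/2 = 14/5, d_2 = (σ_3 - σ_2)/(6h_2) = -14/15, b_2 = Δ_2 - h_2(2σ_2 + σ_3)/6 = -43/15.

-0.9333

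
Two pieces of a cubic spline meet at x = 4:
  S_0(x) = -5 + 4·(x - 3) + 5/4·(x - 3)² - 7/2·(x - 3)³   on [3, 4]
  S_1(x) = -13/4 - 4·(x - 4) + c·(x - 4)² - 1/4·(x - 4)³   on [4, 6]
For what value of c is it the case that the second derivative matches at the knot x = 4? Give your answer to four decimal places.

-9.2500

S_0''(x) = 5/2 - 21·(x - 3), so S_0''(4) = -37/2. On the right, S_1''(4) = 2c, so c = -37/4.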